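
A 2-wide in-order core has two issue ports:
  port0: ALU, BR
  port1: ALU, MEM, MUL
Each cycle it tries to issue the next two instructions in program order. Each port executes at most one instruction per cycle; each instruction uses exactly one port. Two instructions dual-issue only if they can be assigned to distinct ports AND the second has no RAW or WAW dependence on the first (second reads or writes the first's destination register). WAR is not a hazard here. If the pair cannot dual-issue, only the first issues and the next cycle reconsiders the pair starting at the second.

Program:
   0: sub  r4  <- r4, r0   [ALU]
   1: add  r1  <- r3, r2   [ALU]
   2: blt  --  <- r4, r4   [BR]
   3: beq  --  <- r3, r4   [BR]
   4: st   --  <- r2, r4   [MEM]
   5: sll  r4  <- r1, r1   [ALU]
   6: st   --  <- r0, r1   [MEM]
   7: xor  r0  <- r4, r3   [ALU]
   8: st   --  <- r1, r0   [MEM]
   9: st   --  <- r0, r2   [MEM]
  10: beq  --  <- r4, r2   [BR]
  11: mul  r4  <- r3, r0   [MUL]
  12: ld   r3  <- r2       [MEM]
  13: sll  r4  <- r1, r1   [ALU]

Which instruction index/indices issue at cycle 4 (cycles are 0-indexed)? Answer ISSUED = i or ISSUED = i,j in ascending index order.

t=0 i0&i1:sub+add ; pair
t=1 i2:blt ; no-port BR/BR
t=2 i3&i4:beq+st ; pair
t=3 i5&i6:sll+st ; pair
t=4 i7:xor ; RAW r0
t=5 i8:st ; no-port MEM/MEM
t=6 i9&i10:st+beq ; pair
t=7 i11:mul ; no-port MUL/MEM
t=8 i12&i13:ld+sll ; pair

ISSUED = 7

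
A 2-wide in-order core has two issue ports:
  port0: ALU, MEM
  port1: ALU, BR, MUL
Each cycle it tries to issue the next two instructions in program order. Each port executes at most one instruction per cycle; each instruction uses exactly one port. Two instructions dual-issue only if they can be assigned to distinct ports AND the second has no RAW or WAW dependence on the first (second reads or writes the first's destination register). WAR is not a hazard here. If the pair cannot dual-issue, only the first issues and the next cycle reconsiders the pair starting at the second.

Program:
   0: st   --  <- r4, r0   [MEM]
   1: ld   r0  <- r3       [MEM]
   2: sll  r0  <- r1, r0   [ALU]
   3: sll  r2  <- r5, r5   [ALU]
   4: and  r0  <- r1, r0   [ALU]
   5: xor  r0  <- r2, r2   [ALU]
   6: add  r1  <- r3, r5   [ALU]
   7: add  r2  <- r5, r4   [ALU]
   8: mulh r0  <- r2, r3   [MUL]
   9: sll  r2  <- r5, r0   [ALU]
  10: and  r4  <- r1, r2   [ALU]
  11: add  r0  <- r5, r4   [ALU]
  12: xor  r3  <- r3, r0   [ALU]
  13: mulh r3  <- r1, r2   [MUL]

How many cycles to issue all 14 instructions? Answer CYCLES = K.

CYCLES = 12

c0: i0 st.MEM  no-port MEM/MEM
c1: i1 ld.MEM  RAW+WAW r0
c2: i2+i3 sll.ALU sll.ALU  pair
c3: i4 and.ALU  WAW r0
c4: i5+i6 xor.ALU add.ALU  pair
c5: i7 add.ALU  RAW r2
c6: i8 mulh.MUL  RAW r0
c7: i9 sll.ALU  RAW r2
c8: i10 and.ALU  RAW r4
c9: i11 add.ALU  RAW r0
c10: i12 xor.ALU  WAW r3
c11: i13 mulh.MUL  tail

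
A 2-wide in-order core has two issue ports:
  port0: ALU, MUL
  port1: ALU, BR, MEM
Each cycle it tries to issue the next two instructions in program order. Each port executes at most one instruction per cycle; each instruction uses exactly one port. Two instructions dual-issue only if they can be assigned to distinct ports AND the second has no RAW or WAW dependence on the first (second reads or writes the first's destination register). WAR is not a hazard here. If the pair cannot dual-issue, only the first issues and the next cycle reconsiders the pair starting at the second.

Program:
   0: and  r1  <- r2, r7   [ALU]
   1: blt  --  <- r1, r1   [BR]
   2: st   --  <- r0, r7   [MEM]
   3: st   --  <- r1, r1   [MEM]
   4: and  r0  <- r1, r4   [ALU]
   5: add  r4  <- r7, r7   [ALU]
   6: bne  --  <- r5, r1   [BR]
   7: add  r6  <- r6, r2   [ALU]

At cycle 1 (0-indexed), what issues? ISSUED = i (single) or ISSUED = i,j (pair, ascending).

ISSUED = 1

c0: i0 and  RAW r1
c1: i1 blt  no-port BR/MEM
c2: i2 st  no-port MEM/MEM
c3: i3&i4 st+and  pair
c4: i5&i6 add+bne  pair
c5: i7 add  tail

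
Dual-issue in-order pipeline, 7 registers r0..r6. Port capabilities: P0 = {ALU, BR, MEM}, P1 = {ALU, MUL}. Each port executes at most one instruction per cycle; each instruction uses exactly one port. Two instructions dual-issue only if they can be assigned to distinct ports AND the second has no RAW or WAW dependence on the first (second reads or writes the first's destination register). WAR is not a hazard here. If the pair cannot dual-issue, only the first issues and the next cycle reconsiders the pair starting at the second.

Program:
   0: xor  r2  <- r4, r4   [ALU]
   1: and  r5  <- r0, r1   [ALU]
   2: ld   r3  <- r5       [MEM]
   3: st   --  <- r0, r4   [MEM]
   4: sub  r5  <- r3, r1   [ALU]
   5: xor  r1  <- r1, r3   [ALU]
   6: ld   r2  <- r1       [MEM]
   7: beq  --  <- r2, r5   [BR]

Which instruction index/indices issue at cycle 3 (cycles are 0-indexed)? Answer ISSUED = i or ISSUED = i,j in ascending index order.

0. xor and @i0/i1  | 2-wide
1. ld @i2  | no-port MEM/MEM
2. st sub @i3/i4  | 2-wide
3. xor @i5  | RAW r1
4. ld @i6  | no-port MEM/BR
5. beq @i7  | tail

ISSUED = 5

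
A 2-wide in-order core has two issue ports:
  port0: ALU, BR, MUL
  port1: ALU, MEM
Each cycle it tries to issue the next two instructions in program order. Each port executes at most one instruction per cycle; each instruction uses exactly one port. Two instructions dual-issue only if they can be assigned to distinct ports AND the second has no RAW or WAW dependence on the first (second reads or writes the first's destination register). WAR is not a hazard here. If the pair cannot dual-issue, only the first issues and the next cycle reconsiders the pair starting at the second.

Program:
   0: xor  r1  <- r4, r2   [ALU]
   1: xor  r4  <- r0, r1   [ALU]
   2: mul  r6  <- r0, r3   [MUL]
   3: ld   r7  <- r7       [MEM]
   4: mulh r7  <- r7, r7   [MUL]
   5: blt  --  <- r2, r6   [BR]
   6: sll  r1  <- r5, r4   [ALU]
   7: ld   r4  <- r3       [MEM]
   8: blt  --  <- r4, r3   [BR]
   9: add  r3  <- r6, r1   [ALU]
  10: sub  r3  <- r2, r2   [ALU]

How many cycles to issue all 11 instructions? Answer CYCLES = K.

CYCLES = 8

t=0 i0:xor ; RAW r1
t=1 i1/i2:xor mul ; 2-wide
t=2 i3:ld ; RAW+WAW r7
t=3 i4:mulh ; no-port MUL/BR
t=4 i5/i6:blt sll ; 2-wide
t=5 i7:ld ; RAW r4
t=6 i8/i9:blt add ; 2-wide
t=7 i10:sub ; tail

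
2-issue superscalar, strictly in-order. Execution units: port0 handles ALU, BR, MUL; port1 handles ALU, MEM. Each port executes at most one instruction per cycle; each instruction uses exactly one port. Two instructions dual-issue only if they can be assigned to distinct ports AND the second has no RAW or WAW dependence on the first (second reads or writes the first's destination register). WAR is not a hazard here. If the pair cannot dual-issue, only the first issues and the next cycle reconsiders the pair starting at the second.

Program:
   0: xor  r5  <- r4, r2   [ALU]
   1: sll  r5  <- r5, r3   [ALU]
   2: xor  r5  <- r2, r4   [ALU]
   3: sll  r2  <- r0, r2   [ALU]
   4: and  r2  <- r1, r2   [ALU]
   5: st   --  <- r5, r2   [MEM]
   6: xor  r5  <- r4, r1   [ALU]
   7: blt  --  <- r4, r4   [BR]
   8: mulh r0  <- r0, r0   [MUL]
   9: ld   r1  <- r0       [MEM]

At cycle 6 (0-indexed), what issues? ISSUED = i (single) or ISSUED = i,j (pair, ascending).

ISSUED = 8

t=0 i0:xor ; RAW+WAW r5
t=1 i1:sll ; WAW r5
t=2 i2/i3:xor;sll ; dual
t=3 i4:and ; RAW r2
t=4 i5/i6:st;xor ; dual
t=5 i7:blt ; no-port BR/MUL
t=6 i8:mulh ; RAW r0
t=7 i9:ld ; tail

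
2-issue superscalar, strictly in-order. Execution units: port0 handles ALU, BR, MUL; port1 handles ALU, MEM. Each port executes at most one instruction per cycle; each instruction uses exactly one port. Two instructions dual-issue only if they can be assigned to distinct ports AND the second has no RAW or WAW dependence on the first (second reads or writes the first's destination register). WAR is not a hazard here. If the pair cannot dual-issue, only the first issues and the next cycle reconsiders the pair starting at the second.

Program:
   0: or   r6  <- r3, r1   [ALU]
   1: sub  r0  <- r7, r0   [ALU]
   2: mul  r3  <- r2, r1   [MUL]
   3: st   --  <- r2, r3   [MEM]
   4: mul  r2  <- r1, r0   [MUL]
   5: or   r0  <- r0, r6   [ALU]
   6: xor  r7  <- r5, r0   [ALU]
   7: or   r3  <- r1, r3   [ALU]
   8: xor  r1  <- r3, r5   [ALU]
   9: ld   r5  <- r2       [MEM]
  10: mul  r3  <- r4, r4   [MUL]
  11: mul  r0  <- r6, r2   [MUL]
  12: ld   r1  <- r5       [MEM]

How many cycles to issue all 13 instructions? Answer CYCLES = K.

CYCLES = 8

c0: i0+i1 or.ALU;sub.ALU  pair
c1: i2 mul.MUL  RAW r3
c2: i3+i4 st.MEM;mul.MUL  pair
c3: i5 or.ALU  RAW r0
c4: i6+i7 xor.ALU;or.ALU  pair
c5: i8+i9 xor.ALU;ld.MEM  pair
c6: i10 mul.MUL  no-port MUL/MUL
c7: i11+i12 mul.MUL;ld.MEM  pair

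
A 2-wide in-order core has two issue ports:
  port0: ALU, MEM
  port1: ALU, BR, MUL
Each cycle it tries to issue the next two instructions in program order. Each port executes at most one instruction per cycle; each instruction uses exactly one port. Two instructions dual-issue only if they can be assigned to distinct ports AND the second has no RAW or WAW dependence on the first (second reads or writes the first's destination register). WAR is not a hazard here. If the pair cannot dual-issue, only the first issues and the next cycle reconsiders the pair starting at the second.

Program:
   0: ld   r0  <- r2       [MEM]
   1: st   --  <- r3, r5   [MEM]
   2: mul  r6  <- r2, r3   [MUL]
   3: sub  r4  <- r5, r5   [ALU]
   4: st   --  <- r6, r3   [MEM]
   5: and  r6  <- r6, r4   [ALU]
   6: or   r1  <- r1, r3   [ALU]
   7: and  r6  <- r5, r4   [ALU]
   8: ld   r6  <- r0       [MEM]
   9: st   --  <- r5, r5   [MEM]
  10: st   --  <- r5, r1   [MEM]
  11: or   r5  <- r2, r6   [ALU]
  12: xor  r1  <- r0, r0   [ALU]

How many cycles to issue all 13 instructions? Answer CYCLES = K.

CYCLES = 9

c0: i0 ld  no-port MEM/MEM
c1: i1,i2 st;mul  pair
c2: i3,i4 sub;st  pair
c3: i5,i6 and;or  pair
c4: i7 and  WAW r6
c5: i8 ld  no-port MEM/MEM
c6: i9 st  no-port MEM/MEM
c7: i10,i11 st;or  pair
c8: i12 xor  tail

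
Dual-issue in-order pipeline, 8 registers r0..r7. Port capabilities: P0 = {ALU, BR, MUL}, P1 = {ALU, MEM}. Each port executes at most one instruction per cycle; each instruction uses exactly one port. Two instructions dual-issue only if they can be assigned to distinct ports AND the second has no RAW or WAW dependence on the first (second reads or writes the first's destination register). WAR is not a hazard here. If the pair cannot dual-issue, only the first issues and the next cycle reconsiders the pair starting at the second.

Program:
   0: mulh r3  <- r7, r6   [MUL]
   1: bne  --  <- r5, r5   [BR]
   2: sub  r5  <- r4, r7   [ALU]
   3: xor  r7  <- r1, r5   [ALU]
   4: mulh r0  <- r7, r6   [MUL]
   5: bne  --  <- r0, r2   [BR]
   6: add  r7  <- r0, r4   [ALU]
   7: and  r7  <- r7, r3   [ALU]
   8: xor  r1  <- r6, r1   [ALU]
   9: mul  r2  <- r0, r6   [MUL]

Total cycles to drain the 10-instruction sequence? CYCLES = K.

t=0 i0:mulh ; no-port MUL/BR
t=1 i1+i2:bne sub ; pair
t=2 i3:xor ; RAW r7
t=3 i4:mulh ; no-port MUL/BR
t=4 i5+i6:bne add ; pair
t=5 i7+i8:and xor ; pair
t=6 i9:mul ; tail

CYCLES = 7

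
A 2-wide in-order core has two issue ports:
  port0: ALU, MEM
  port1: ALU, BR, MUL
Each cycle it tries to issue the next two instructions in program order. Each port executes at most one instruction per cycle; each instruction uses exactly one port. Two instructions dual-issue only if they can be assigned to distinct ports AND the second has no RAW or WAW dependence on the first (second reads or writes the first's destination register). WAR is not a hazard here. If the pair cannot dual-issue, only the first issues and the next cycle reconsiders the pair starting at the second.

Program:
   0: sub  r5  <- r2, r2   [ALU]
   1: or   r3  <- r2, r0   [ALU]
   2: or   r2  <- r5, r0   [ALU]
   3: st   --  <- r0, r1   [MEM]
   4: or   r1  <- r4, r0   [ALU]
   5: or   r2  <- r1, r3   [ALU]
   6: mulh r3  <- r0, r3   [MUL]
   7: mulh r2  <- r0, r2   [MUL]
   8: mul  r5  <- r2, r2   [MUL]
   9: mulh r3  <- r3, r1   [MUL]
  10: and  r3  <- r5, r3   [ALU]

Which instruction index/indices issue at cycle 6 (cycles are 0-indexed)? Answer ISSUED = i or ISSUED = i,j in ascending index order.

#0 head=0: sub/or i0+i1 2-wide
#1 head=2: or/st i2+i3 2-wide
#2 head=4: or i4 RAW r1
#3 head=5: or/mulh i5+i6 2-wide
#4 head=7: mulh i7 no-port MUL/MUL
#5 head=8: mul i8 no-port MUL/MUL
#6 head=9: mulh i9 RAW+WAW r3
#7 head=10: and i10 tail

ISSUED = 9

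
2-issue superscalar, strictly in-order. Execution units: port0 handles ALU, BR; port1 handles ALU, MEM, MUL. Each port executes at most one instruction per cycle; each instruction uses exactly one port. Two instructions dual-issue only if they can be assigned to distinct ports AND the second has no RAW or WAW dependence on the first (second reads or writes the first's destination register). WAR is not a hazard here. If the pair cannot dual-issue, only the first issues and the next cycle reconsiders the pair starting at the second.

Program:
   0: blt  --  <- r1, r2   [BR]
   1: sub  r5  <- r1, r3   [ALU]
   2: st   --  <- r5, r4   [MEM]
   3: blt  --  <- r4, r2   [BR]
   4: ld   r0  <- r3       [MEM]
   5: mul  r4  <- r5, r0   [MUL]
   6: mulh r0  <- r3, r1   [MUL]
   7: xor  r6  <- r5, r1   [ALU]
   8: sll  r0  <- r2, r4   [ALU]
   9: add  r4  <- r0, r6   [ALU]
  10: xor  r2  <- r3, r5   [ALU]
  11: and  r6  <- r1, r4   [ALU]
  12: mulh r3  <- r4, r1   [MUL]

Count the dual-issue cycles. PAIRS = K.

PAIRS = 5

[0] i0+i1  blt/sub  -- pair
[1] i2+i3  st/blt  -- pair
[2] i4  ld  -- no-port MEM/MUL
[3] i5  mul  -- no-port MUL/MUL
[4] i6+i7  mulh/xor  -- pair
[5] i8  sll  -- RAW r0
[6] i9+i10  add/xor  -- pair
[7] i11+i12  and/mulh  -- pair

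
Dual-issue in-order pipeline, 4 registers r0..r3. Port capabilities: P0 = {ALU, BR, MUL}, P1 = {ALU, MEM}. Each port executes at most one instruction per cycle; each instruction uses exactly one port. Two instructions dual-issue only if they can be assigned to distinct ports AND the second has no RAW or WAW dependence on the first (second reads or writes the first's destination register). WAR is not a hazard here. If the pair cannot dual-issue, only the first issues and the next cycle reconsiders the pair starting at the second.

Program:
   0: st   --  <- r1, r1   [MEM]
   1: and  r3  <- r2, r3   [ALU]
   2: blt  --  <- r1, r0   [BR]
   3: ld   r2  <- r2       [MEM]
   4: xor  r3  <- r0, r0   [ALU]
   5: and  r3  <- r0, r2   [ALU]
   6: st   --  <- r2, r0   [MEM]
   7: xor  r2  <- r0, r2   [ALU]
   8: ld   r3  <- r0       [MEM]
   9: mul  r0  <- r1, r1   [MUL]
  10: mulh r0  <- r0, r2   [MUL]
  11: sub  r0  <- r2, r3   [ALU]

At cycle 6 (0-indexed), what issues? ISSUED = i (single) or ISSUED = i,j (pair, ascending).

ISSUED = 10

[0] i0,i1  st.MEM and.ALU  -- dual
[1] i2,i3  blt.BR ld.MEM  -- dual
[2] i4  xor.ALU  -- WAW r3
[3] i5,i6  and.ALU st.MEM  -- dual
[4] i7,i8  xor.ALU ld.MEM  -- dual
[5] i9  mul.MUL  -- no-port MUL/MUL
[6] i10  mulh.MUL  -- WAW r0
[7] i11  sub.ALU  -- tail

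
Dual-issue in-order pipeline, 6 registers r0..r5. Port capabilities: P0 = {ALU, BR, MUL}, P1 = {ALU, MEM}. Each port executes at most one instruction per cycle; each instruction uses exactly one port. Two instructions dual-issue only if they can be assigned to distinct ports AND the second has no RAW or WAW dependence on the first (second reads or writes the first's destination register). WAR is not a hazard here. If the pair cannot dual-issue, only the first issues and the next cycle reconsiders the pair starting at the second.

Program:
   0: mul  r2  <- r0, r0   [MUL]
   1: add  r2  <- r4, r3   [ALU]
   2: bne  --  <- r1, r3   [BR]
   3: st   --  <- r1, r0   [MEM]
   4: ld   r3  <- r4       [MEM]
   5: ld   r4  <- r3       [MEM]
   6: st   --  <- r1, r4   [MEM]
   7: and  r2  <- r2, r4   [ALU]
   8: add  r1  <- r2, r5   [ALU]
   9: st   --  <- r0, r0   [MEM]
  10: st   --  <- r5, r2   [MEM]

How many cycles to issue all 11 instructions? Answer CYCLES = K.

  cy0 -> i0 (mul.MUL) WAW r2
  cy1 -> i1&i2 (add.ALU bne.BR) dual
  cy2 -> i3 (st.MEM) no-port MEM/MEM
  cy3 -> i4 (ld.MEM) no-port MEM/MEM
  cy4 -> i5 (ld.MEM) no-port MEM/MEM
  cy5 -> i6&i7 (st.MEM and.ALU) dual
  cy6 -> i8&i9 (add.ALU st.MEM) dual
  cy7 -> i10 (st.MEM) tail

CYCLES = 8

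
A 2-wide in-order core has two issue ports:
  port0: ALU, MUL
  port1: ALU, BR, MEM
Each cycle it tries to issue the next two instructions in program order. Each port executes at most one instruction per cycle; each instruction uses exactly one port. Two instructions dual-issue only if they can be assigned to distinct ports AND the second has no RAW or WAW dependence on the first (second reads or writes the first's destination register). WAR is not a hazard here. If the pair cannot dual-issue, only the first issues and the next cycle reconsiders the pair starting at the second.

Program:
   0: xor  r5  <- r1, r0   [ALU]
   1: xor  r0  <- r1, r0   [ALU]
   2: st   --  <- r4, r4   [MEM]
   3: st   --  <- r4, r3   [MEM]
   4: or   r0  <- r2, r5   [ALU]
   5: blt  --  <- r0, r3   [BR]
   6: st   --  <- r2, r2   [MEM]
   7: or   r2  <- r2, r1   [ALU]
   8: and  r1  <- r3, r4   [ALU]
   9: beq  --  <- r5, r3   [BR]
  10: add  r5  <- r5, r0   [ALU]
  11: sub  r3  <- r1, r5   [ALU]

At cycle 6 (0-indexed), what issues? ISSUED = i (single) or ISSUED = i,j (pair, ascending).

ISSUED = 10

  cy0 -> i0/i1 (xor xor) 2-wide
  cy1 -> i2 (st) no-port MEM/MEM
  cy2 -> i3/i4 (st or) 2-wide
  cy3 -> i5 (blt) no-port BR/MEM
  cy4 -> i6/i7 (st or) 2-wide
  cy5 -> i8/i9 (and beq) 2-wide
  cy6 -> i10 (add) RAW r5
  cy7 -> i11 (sub) tail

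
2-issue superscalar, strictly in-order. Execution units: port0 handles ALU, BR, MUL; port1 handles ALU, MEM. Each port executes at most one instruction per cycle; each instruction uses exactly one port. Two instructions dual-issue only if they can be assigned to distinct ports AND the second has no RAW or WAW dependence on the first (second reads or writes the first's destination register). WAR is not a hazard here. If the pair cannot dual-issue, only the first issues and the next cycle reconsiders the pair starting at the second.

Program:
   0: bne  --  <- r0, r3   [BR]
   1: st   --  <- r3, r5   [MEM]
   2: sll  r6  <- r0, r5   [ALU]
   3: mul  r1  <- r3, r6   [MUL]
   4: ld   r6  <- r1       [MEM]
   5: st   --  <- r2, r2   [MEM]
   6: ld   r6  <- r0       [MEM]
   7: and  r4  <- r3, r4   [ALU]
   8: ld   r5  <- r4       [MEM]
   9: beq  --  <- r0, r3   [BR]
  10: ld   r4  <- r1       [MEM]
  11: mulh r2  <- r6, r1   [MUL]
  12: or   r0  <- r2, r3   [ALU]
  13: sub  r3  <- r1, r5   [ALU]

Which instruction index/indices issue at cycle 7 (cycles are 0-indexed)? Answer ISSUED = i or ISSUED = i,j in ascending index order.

[0] i0&i1  bne;st  -- 2-wide
[1] i2  sll  -- RAW r6
[2] i3  mul  -- RAW r1
[3] i4  ld  -- no-port MEM/MEM
[4] i5  st  -- no-port MEM/MEM
[5] i6&i7  ld;and  -- 2-wide
[6] i8&i9  ld;beq  -- 2-wide
[7] i10&i11  ld;mulh  -- 2-wide
[8] i12&i13  or;sub  -- 2-wide

ISSUED = 10,11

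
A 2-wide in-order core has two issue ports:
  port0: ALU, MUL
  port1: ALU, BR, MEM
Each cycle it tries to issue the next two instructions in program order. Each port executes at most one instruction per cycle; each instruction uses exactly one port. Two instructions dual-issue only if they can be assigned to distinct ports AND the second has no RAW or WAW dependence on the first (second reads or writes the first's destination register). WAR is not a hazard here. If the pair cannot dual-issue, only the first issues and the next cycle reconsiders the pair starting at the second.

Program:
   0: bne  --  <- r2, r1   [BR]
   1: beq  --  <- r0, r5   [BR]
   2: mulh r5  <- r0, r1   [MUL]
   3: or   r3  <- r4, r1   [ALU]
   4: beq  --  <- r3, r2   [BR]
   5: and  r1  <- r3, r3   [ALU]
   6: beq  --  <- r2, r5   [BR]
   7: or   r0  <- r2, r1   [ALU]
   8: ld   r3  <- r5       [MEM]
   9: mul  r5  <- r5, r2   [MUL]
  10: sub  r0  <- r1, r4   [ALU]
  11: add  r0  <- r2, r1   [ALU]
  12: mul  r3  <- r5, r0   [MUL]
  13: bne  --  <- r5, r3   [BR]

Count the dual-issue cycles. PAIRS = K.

#0 head=0: bne i0 no-port BR/BR
#1 head=1: beq+mulh i1/i2 pair
#2 head=3: or i3 RAW r3
#3 head=4: beq+and i4/i5 pair
#4 head=6: beq+or i6/i7 pair
#5 head=8: ld+mul i8/i9 pair
#6 head=10: sub i10 WAW r0
#7 head=11: add i11 RAW r0
#8 head=12: mul i12 RAW r3
#9 head=13: bne i13 tail

PAIRS = 4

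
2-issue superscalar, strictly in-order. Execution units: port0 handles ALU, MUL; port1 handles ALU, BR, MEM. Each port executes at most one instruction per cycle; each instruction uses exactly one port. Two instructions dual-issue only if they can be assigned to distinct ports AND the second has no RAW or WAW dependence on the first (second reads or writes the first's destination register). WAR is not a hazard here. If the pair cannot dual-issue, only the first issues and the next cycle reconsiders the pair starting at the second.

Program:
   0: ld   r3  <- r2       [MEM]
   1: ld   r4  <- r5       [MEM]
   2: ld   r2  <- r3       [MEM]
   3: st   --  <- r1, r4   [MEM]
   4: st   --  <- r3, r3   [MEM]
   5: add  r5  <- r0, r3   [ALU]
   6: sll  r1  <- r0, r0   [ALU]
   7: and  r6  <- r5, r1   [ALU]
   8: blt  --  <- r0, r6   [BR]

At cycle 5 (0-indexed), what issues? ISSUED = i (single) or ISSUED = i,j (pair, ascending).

ISSUED = 6

[0] i0  ld  -- no-port MEM/MEM
[1] i1  ld  -- no-port MEM/MEM
[2] i2  ld  -- no-port MEM/MEM
[3] i3  st  -- no-port MEM/MEM
[4] i4&i5  st;add  -- pair
[5] i6  sll  -- RAW r1
[6] i7  and  -- RAW r6
[7] i8  blt  -- tail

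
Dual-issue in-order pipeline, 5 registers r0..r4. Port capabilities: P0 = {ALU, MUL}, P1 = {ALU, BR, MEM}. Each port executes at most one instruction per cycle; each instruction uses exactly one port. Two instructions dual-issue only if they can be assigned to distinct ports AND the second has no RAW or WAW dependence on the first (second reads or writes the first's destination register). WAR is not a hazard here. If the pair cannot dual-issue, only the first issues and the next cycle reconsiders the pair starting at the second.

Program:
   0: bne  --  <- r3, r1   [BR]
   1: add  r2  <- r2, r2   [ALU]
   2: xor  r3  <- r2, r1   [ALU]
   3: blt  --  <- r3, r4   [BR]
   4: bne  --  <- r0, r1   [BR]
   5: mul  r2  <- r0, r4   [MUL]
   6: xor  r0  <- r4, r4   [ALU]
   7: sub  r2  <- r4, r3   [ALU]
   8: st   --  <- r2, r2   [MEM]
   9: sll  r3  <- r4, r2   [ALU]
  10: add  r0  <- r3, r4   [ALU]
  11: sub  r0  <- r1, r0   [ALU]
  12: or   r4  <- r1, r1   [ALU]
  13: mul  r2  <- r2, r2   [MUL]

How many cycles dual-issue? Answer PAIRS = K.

PAIRS = 5

#0 head=0: bne.BR+add.ALU i0+i1 2-wide
#1 head=2: xor.ALU i2 RAW r3
#2 head=3: blt.BR i3 no-port BR/BR
#3 head=4: bne.BR+mul.MUL i4+i5 2-wide
#4 head=6: xor.ALU+sub.ALU i6+i7 2-wide
#5 head=8: st.MEM+sll.ALU i8+i9 2-wide
#6 head=10: add.ALU i10 RAW+WAW r0
#7 head=11: sub.ALU+or.ALU i11+i12 2-wide
#8 head=13: mul.MUL i13 tail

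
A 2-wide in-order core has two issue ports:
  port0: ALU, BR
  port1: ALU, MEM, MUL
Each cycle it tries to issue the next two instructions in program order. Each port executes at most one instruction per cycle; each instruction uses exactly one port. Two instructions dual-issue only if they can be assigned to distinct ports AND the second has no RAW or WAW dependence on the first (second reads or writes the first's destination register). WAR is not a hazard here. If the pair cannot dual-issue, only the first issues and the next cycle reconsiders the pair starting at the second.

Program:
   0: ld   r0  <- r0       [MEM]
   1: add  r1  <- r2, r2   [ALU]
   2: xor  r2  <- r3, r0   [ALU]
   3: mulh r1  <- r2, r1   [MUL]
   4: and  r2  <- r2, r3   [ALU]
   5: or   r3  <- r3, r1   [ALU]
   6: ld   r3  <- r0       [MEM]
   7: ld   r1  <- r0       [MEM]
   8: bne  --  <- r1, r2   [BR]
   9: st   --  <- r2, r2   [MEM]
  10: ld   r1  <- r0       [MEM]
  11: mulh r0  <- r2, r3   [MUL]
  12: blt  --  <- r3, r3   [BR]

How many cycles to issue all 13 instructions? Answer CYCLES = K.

#0 head=0: ld/add i0+i1 2-wide
#1 head=2: xor i2 RAW r2
#2 head=3: mulh/and i3+i4 2-wide
#3 head=5: or i5 WAW r3
#4 head=6: ld i6 no-port MEM/MEM
#5 head=7: ld i7 RAW r1
#6 head=8: bne/st i8+i9 2-wide
#7 head=10: ld i10 no-port MEM/MUL
#8 head=11: mulh/blt i11+i12 2-wide

CYCLES = 9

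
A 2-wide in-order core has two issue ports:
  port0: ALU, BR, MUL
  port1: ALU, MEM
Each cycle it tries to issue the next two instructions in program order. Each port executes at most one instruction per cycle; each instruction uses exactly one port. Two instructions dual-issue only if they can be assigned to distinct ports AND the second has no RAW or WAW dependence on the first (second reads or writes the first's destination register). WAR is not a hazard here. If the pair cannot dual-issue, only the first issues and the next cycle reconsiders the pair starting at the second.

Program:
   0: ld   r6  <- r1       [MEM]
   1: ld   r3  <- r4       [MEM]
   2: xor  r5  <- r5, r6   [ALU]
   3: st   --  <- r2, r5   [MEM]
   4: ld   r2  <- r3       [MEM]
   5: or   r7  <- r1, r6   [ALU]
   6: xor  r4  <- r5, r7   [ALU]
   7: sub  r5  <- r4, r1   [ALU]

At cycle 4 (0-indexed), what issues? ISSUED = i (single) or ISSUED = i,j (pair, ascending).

ISSUED = 6

t=0 i0:ld ; no-port MEM/MEM
t=1 i1+i2:ld+xor ; 2-wide
t=2 i3:st ; no-port MEM/MEM
t=3 i4+i5:ld+or ; 2-wide
t=4 i6:xor ; RAW r4
t=5 i7:sub ; tail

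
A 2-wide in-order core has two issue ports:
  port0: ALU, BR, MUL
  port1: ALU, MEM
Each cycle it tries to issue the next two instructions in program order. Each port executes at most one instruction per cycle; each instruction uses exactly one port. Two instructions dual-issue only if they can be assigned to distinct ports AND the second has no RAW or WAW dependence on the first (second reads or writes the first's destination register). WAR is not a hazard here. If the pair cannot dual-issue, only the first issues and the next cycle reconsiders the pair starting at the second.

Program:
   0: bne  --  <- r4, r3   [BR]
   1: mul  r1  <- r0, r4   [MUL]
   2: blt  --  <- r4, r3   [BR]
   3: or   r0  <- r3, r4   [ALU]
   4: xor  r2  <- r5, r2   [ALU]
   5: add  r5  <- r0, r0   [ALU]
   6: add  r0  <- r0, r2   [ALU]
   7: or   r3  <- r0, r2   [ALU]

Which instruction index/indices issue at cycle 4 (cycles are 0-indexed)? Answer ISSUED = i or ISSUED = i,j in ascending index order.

0. bne.BR @i0  | no-port BR/MUL
1. mul.MUL @i1  | no-port MUL/BR
2. blt.BR+or.ALU @i2/i3  | dual
3. xor.ALU+add.ALU @i4/i5  | dual
4. add.ALU @i6  | RAW r0
5. or.ALU @i7  | tail

ISSUED = 6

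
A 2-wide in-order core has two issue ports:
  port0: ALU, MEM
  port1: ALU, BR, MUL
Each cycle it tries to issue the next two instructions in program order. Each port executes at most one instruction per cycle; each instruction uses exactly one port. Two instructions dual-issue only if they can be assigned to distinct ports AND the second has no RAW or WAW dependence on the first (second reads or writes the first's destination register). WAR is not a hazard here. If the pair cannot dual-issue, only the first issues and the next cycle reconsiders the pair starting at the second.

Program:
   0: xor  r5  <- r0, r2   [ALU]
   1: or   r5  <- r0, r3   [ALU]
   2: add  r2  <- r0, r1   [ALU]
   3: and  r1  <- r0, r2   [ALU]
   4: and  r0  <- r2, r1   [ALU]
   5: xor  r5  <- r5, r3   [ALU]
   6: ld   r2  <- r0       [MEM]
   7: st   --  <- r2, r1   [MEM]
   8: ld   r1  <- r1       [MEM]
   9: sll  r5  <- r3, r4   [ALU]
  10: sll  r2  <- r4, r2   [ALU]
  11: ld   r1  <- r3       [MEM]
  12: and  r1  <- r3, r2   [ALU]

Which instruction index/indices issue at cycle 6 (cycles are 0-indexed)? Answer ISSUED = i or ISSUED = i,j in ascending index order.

t=0 i0:xor.ALU ; WAW r5
t=1 i1/i2:or.ALU add.ALU ; 2-wide
t=2 i3:and.ALU ; RAW r1
t=3 i4/i5:and.ALU xor.ALU ; 2-wide
t=4 i6:ld.MEM ; no-port MEM/MEM
t=5 i7:st.MEM ; no-port MEM/MEM
t=6 i8/i9:ld.MEM sll.ALU ; 2-wide
t=7 i10/i11:sll.ALU ld.MEM ; 2-wide
t=8 i12:and.ALU ; tail

ISSUED = 8,9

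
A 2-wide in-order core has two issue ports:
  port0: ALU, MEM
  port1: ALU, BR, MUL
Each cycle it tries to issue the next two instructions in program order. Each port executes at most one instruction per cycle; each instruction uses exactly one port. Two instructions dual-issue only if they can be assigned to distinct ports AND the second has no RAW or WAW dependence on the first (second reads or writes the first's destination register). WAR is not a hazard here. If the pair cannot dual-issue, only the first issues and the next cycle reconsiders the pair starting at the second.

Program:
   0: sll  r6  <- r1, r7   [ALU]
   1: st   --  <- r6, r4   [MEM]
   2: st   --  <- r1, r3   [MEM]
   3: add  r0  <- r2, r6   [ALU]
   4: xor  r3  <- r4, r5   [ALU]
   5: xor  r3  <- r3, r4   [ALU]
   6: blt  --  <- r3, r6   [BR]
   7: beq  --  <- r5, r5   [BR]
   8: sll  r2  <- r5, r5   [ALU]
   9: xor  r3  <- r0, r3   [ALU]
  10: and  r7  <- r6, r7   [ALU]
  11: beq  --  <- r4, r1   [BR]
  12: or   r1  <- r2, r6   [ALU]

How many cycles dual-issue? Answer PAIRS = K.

PAIRS = 4

#0 head=0: sll.ALU i0 RAW r6
#1 head=1: st.MEM i1 no-port MEM/MEM
#2 head=2: st.MEM/add.ALU i2,i3 pair
#3 head=4: xor.ALU i4 RAW+WAW r3
#4 head=5: xor.ALU i5 RAW r3
#5 head=6: blt.BR i6 no-port BR/BR
#6 head=7: beq.BR/sll.ALU i7,i8 pair
#7 head=9: xor.ALU/and.ALU i9,i10 pair
#8 head=11: beq.BR/or.ALU i11,i12 pair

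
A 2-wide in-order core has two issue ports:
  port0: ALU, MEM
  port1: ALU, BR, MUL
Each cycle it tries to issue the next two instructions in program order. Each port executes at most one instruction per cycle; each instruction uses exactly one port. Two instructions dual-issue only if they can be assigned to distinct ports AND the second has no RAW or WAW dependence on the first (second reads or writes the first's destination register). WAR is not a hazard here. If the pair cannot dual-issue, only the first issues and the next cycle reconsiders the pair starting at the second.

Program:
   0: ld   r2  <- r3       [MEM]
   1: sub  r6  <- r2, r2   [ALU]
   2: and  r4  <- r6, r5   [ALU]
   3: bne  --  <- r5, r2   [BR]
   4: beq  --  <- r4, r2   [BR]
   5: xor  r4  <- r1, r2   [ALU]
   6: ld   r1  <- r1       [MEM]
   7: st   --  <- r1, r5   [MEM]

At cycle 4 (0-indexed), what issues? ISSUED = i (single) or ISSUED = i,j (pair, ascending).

t=0 i0:ld ; RAW r2
t=1 i1:sub ; RAW r6
t=2 i2/i3:and bne ; 2-wide
t=3 i4/i5:beq xor ; 2-wide
t=4 i6:ld ; no-port MEM/MEM
t=5 i7:st ; tail

ISSUED = 6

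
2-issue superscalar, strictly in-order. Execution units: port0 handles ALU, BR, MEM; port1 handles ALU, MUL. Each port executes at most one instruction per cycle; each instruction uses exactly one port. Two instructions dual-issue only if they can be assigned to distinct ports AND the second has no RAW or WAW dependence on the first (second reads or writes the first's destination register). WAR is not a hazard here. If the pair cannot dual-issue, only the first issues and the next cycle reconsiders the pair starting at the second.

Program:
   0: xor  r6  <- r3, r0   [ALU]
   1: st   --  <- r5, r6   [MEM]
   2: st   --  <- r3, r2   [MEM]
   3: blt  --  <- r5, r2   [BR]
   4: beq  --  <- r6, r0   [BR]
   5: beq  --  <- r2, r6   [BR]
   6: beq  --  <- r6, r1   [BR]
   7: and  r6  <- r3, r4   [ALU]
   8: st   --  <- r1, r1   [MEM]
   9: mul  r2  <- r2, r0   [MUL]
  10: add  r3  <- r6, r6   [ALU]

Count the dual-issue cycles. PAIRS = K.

[0] i0  xor  -- RAW r6
[1] i1  st  -- no-port MEM/MEM
[2] i2  st  -- no-port MEM/BR
[3] i3  blt  -- no-port BR/BR
[4] i4  beq  -- no-port BR/BR
[5] i5  beq  -- no-port BR/BR
[6] i6,i7  beq;and  -- 2-wide
[7] i8,i9  st;mul  -- 2-wide
[8] i10  add  -- tail

PAIRS = 2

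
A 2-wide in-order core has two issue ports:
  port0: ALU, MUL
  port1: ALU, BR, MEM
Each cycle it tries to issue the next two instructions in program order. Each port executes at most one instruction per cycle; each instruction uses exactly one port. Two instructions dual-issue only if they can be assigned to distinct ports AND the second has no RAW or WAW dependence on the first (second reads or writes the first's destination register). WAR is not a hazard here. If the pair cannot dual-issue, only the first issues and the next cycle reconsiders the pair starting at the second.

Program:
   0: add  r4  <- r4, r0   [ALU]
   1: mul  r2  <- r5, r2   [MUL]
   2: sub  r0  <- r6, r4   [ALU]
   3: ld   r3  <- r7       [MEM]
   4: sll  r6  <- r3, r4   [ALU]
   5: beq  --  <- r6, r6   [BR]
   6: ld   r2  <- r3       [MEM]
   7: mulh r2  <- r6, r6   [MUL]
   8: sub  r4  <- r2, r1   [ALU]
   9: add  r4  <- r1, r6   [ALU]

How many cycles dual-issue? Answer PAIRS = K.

PAIRS = 2

#0 head=0: add+mul i0+i1 pair
#1 head=2: sub+ld i2+i3 pair
#2 head=4: sll i4 RAW r6
#3 head=5: beq i5 no-port BR/MEM
#4 head=6: ld i6 WAW r2
#5 head=7: mulh i7 RAW r2
#6 head=8: sub i8 WAW r4
#7 head=9: add i9 tail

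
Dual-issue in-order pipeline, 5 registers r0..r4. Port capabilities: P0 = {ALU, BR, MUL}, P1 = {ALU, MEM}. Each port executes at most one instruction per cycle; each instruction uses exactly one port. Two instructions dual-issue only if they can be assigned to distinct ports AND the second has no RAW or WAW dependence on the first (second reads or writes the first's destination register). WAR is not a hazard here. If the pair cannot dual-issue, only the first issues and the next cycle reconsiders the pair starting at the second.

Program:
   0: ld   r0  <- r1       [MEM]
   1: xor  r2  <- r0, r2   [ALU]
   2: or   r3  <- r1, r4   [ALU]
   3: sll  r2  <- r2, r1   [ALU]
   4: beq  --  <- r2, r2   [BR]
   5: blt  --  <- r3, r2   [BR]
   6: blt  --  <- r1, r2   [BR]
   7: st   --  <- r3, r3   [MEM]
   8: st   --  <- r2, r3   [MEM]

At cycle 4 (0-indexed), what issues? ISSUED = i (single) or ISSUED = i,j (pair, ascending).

ISSUED = 5

0. ld @i0  | RAW r0
1. xor/or @i1/i2  | dual
2. sll @i3  | RAW r2
3. beq @i4  | no-port BR/BR
4. blt @i5  | no-port BR/BR
5. blt/st @i6/i7  | dual
6. st @i8  | tail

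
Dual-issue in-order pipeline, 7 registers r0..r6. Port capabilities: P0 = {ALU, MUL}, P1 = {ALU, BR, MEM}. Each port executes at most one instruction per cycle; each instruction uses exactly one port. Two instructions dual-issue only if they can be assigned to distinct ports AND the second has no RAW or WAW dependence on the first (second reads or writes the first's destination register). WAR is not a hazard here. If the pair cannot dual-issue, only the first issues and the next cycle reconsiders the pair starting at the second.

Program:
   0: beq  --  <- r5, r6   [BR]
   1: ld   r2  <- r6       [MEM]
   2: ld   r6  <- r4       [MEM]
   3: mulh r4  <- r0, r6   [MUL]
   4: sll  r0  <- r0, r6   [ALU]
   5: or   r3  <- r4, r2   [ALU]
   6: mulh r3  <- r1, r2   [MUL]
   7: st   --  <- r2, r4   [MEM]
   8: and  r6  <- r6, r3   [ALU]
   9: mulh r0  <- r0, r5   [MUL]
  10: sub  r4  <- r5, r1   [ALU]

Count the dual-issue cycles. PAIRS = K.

PAIRS = 3

0. beq.BR @i0  | no-port BR/MEM
1. ld.MEM @i1  | no-port MEM/MEM
2. ld.MEM @i2  | RAW r6
3. mulh.MUL;sll.ALU @i3&i4  | 2-wide
4. or.ALU @i5  | WAW r3
5. mulh.MUL;st.MEM @i6&i7  | 2-wide
6. and.ALU;mulh.MUL @i8&i9  | 2-wide
7. sub.ALU @i10  | tail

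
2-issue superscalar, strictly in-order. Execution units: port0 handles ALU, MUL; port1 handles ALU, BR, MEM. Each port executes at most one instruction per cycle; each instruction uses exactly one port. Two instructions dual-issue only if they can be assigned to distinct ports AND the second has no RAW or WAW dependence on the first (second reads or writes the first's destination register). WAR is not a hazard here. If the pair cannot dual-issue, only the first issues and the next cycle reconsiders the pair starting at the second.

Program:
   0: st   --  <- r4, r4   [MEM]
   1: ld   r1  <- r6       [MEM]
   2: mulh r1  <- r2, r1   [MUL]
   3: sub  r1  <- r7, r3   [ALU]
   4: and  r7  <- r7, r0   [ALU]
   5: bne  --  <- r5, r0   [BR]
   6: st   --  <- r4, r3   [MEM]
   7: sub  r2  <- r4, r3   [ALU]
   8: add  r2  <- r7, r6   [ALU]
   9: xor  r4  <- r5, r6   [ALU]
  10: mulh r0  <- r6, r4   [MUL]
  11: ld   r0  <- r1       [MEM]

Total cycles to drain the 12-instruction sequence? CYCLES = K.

[0] i0  st.MEM  -- no-port MEM/MEM
[1] i1  ld.MEM  -- RAW+WAW r1
[2] i2  mulh.MUL  -- WAW r1
[3] i3,i4  sub.ALU/and.ALU  -- pair
[4] i5  bne.BR  -- no-port BR/MEM
[5] i6,i7  st.MEM/sub.ALU  -- pair
[6] i8,i9  add.ALU/xor.ALU  -- pair
[7] i10  mulh.MUL  -- WAW r0
[8] i11  ld.MEM  -- tail

CYCLES = 9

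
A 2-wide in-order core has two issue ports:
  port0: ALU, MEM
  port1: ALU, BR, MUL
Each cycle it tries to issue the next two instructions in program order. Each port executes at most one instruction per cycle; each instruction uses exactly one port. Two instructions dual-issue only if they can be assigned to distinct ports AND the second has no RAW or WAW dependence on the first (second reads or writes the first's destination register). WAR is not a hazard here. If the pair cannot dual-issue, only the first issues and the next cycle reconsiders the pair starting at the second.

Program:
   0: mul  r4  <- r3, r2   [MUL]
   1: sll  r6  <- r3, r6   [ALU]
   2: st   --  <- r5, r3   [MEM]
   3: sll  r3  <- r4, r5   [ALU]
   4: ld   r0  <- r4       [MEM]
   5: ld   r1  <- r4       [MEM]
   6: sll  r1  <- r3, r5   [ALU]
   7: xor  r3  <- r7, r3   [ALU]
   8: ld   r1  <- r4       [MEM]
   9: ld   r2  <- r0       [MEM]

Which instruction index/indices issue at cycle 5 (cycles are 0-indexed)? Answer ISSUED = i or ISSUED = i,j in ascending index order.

t=0 i0/i1:mul/sll ; pair
t=1 i2/i3:st/sll ; pair
t=2 i4:ld ; no-port MEM/MEM
t=3 i5:ld ; WAW r1
t=4 i6/i7:sll/xor ; pair
t=5 i8:ld ; no-port MEM/MEM
t=6 i9:ld ; tail

ISSUED = 8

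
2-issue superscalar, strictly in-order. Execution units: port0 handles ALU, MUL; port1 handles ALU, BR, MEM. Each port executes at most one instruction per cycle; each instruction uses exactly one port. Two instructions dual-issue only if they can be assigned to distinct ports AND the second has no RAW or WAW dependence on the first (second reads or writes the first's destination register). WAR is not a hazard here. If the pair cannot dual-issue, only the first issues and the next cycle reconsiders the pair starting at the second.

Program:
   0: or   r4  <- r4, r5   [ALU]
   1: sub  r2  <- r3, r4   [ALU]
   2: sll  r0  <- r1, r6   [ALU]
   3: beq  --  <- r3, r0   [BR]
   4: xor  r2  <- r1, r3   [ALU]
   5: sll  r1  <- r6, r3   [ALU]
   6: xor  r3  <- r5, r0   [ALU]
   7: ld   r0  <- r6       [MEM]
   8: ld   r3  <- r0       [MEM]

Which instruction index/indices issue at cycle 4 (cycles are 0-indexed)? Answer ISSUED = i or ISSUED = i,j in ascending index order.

c0: i0 or  RAW r4
c1: i1&i2 sub/sll  dual
c2: i3&i4 beq/xor  dual
c3: i5&i6 sll/xor  dual
c4: i7 ld  no-port MEM/MEM
c5: i8 ld  tail

ISSUED = 7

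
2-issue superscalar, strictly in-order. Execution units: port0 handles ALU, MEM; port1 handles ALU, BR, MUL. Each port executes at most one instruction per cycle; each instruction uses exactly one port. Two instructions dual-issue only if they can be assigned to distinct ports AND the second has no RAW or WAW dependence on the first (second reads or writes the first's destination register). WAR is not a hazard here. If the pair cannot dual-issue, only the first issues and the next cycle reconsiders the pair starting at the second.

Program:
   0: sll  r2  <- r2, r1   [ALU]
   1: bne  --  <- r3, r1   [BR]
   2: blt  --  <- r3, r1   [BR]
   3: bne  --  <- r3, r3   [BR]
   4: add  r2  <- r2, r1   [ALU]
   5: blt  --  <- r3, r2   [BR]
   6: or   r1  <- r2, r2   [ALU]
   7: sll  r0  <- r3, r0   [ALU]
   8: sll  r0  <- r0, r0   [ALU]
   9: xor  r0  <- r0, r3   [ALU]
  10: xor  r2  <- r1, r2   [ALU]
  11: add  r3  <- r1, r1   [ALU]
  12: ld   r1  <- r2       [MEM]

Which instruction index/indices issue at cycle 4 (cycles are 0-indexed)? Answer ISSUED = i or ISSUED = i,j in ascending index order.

[0] i0,i1  sll;bne  -- 2-wide
[1] i2  blt  -- no-port BR/BR
[2] i3,i4  bne;add  -- 2-wide
[3] i5,i6  blt;or  -- 2-wide
[4] i7  sll  -- RAW+WAW r0
[5] i8  sll  -- RAW+WAW r0
[6] i9,i10  xor;xor  -- 2-wide
[7] i11,i12  add;ld  -- 2-wide

ISSUED = 7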